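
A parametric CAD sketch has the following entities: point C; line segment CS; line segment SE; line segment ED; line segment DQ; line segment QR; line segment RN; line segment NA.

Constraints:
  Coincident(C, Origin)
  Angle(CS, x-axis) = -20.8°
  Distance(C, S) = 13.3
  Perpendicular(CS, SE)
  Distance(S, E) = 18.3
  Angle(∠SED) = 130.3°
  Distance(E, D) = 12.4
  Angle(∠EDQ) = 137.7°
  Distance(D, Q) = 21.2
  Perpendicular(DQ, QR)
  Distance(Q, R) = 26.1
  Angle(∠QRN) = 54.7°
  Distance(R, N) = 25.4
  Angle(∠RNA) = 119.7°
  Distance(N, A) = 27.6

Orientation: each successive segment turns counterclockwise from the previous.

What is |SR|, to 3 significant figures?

29.7

C is at the origin; CS runs at -20.8° with length 13.3, so S = (12.4, -4.72). CS ⟂ SE, so SE runs at 69.2°; with |SE| = 18.3, E = (18.9, 12.4). ∠SED = 130.3° gives ED at 119° from the x-axis; with |ED| = 12.4, D = (12.9, 23.2). ∠EDQ = 137.7° gives DQ at 161° from the x-axis; with |DQ| = 21.2, Q = (-7.13, 30.1). DQ ⟂ QR, so QR runs at -109°; with |QR| = 26.1, R = (-15.5, 5.36). Then |SR| = |R − S| = 29.7.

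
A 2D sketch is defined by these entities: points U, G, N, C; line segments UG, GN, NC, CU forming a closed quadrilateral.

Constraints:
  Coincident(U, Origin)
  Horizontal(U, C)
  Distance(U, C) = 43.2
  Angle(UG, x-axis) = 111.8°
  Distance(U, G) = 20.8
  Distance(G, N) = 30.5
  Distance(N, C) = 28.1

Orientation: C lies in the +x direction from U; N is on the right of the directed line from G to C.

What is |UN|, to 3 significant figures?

15.1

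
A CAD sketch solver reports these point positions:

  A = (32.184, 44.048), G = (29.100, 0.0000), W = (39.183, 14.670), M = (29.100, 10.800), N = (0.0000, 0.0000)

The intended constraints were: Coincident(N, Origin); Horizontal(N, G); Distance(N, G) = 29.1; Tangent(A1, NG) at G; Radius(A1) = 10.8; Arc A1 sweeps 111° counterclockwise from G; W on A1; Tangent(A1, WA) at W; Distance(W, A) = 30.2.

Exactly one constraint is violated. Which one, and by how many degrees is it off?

Tangent(A1, WA) at W — off by 7.60°.

N = (0.00, 0.00) ✓; N.y = 0.00, G.y = 0.00 ✓; |NG| = 29.10 ✓; ∠(MG, GN) = 90.00° ✓; |MG| = 10.80 ✓; bearing(M→W) − bearing(M→G) = 111.0° ✓; |MW| = 10.80 ✓; ∠(MW, WA) = 97.60° ✗; |WA| = 30.20 ✓.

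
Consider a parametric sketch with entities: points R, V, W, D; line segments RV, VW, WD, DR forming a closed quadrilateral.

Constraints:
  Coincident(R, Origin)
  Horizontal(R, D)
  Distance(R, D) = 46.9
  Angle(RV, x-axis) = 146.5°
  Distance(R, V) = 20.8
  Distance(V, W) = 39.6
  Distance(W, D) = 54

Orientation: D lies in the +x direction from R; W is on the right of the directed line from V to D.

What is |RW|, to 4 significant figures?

24.68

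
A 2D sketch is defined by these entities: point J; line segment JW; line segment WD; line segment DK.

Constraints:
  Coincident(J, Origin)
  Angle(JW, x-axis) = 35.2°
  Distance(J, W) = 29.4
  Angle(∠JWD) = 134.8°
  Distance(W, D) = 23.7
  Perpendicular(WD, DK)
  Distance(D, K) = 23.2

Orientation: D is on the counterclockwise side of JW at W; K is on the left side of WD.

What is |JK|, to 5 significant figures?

44.478

J is at the origin; JW runs at 35.2° with length 29.4, so W = 29.4·(cos 35.2°, sin 35.2°) = (24.024, 16.947). ∠JWD = 134.8°, so WD runs at 35.2° + (180° − 134.8°) = 80.400° from the x-axis; with |WD| = 23.7, D = W + 23.7·(cos 80.400°, sin 80.400°) = (27.976, 40.315). The perpendicularity gives DK at right angles to WD; with |DK| = 23.2 on the left of WD, K = D + 23.2·(-0.98600, 0.16677) = (5.1014, 44.184). Then |JK| = |K − J| = 44.478.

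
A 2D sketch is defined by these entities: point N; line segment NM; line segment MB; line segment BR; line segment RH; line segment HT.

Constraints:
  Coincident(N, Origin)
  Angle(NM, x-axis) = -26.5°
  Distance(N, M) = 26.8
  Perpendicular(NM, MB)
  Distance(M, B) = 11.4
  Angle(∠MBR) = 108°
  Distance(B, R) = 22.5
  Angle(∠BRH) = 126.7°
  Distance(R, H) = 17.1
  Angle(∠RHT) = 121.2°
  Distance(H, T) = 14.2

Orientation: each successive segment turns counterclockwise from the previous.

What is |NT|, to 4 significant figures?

9.447

N is at the origin; NM runs at -26.5° with length 26.8, so M = (23.98, -11.96). NM ⟂ MB, so MB runs at 63.50°; with |MB| = 11.4, B = (29.07, -1.756). ∠MBR = 108.0° gives BR at 135.5° from the x-axis; with |BR| = 22.5, R = (13.02, 14.01). ∠BRH = 126.7° gives RH at -171.2° from the x-axis; with |RH| = 17.1, H = (-3.876, 11.40). ∠RHT = 121.2° gives HT at -112.4° from the x-axis; with |HT| = 14.2, T = (-9.287, -1.730). Then |NT| = |T − N| = 9.447.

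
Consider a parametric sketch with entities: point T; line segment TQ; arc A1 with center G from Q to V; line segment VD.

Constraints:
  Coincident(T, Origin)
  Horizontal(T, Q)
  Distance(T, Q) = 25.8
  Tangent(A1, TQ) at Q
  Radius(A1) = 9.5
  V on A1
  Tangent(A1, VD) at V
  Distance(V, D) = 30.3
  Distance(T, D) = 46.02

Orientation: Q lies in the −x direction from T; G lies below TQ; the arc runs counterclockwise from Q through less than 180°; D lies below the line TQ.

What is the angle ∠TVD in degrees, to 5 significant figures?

85.745°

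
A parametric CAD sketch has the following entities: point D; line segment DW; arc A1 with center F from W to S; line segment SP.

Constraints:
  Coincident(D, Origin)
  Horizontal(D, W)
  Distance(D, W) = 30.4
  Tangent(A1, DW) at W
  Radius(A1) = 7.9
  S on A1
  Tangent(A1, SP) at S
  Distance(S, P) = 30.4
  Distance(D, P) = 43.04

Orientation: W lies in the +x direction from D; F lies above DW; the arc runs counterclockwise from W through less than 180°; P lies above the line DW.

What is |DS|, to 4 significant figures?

39.00

Checks: |FS| = 7.900 ✓; ∠(FS, SP) = 90.00° ✓; |SP| = 30.40 ✓; |DP| = 43.04 ✓.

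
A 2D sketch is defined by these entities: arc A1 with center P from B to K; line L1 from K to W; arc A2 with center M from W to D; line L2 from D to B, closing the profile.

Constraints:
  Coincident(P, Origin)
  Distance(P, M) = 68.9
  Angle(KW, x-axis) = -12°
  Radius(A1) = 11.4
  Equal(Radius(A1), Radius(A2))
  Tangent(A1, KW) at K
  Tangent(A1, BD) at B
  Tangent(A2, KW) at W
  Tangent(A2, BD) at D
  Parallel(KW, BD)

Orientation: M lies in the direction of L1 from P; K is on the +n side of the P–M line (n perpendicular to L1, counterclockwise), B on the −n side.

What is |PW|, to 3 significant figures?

69.8

The slot axis is L1's direction at -12.0°, so u = (cos -12.0°, sin -12.0°) = (0.978, -0.208) and n = (−sin -12.0°, cos -12.0°) = (0.208, 0.978). P is at the origin and M lies 68.9 along u from P, so M = 68.9·u = (67.4, -14.3). Tangency of A1 to both parallel lines with radius 11.4 puts K and B at P ± 11.4·n: K = (2.37, 11.2), B = (-2.37, -11.2). Equal radii place W and D the same way about M: W = M + 11.4·n = (69.8, -3.17), D = M − 11.4·n = (65.0, -25.5). Then |PW| = |W − P| = 69.8.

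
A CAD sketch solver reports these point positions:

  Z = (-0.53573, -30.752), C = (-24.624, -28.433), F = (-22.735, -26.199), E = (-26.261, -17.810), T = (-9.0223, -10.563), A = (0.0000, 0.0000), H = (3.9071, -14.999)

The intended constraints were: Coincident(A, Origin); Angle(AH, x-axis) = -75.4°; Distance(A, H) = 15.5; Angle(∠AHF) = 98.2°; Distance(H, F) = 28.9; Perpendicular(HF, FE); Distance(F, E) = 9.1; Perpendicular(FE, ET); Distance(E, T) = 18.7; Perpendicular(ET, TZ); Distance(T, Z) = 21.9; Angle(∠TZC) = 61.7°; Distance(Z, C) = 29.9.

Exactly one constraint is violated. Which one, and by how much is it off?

Distance(Z, C) = 29.9 — off by 5.70.

A = (0.00, 0.00) ✓; AH at -75.40° ✓; |AH| = 15.50 ✓; ∠AHF = 98.20° ✓; |HF| = 28.90 ✓; ∠(HF, FE) = 90.00° ✓; |FE| = 9.100 ✓; ∠(FE, ET) = 90.00° ✓; |ET| = 18.70 ✓; ∠(ET, TZ) = 90.00° ✓; |TZ| = 21.90 ✓; ∠TZC = 61.70° ✓; |ZC| = 24.20 ✗.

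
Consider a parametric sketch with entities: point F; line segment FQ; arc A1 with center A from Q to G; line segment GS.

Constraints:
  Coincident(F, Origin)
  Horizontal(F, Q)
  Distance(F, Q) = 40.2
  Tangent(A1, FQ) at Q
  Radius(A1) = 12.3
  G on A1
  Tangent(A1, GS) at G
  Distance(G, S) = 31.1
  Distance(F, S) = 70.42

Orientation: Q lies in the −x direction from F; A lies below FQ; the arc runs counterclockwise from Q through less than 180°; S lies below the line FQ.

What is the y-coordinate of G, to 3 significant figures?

-10.4

Checks: |AG| = 12.30 ✓; ∠(AG, GS) = 90.00° ✓; |GS| = 31.10 ✓; |FS| = 70.42 ✓.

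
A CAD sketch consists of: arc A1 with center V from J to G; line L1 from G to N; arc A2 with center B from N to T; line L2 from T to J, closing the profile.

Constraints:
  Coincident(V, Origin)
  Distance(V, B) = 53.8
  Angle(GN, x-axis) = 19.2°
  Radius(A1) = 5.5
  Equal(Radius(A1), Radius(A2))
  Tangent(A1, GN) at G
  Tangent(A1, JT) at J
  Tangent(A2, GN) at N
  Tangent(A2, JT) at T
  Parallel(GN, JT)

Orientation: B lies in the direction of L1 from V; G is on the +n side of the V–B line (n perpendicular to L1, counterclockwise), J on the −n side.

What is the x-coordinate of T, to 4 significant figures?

52.62

The slot axis is L1's direction at 19.2°, so u = (cos 19.2°, sin 19.2°) = (0.9444, 0.3289) and n = (−sin 19.2°, cos 19.2°) = (-0.3289, 0.9444). V is at the origin and B lies 53.8 along u from V, so B = 53.8·u = (50.81, 17.69). Tangency of A1 to both parallel lines with radius 5.5 puts G and J at V ± 5.5·n: G = (-1.809, 5.194), J = (1.809, -5.194). Equal radii place N and T the same way about B: N = B + 5.5·n = (49.00, 22.89), T = B − 5.5·n = (52.62, 12.50). So T.x = 52.62.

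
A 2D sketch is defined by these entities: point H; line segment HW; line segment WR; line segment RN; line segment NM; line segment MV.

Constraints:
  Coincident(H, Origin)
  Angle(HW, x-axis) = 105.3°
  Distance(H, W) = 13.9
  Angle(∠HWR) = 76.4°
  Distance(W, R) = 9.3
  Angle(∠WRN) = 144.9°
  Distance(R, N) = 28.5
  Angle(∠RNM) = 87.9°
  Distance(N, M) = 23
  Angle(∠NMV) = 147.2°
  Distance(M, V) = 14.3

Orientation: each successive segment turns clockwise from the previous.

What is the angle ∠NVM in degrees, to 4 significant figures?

20.33°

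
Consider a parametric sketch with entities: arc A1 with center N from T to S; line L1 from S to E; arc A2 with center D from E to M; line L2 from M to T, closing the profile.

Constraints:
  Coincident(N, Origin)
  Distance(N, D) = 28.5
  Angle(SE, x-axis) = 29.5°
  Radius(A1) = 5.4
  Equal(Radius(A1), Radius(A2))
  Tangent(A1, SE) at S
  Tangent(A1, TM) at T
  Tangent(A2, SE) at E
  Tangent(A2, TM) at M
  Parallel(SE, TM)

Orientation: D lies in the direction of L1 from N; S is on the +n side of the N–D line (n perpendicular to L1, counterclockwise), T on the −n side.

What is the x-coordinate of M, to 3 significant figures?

27.5

The slot axis is L1's direction at 29.5°, so u = (cos 29.5°, sin 29.5°) = (0.870, 0.492) and n = (−sin 29.5°, cos 29.5°) = (-0.492, 0.870). N is at the origin and D lies 28.5 along u from N, so D = 28.5·u = (24.8, 14.0). Tangency of A1 to both parallel lines with radius 5.4 puts S and T at N ± 5.4·n: S = (-2.66, 4.70), T = (2.66, -4.70). Equal radii place E and M the same way about D: E = D + 5.4·n = (22.1, 18.7), M = D − 5.4·n = (27.5, 9.33). So M.x = 27.5.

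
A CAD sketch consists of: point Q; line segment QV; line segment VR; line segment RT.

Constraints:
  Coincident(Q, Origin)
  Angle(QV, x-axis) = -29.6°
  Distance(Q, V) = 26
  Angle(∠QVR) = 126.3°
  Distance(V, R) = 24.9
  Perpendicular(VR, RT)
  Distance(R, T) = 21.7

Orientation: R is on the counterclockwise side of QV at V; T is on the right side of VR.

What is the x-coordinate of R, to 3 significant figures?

45.3

Q is at the origin; QV runs at -29.6° with length 26.0, so V = 26.0·(cos -29.6°, sin -29.6°) = (22.6, -12.8). ∠QVR = 126.3°, so VR runs at -29.6° + (180° − 126.3°) = 24.1° from the x-axis; with |VR| = 24.9, R = V + 24.9·(cos 24.1°, sin 24.1°) = (45.3, -2.68). So R.x = 45.3.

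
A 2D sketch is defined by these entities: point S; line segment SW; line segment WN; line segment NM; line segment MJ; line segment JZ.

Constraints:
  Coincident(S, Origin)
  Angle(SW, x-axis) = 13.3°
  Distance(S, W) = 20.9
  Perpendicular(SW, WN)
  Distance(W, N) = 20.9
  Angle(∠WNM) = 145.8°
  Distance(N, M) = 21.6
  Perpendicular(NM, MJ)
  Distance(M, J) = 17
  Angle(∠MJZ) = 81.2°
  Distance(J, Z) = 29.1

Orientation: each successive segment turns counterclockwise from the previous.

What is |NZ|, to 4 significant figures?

14.45

S is at the origin; SW runs at 13.3° with length 20.9, so W = (20.34, 4.808). The perpendicularity gives WN at right angles to SW, so WN runs at 103.3°; with |WN| = 20.9, N = (15.53, 25.15). ∠WNM = 145.8° gives NM at 137.5° from the x-axis; with |NM| = 21.6, M = (-0.3938, 39.74). NM is perpendicular to MJ, so MJ runs at -132.5°; with |MJ| = 17.0, J = (-11.88, 27.21). ∠MJZ = 81.2° gives JZ at -33.70° from the x-axis; with |JZ| = 29.1, Z = (12.33, 11.06). Then |NZ| = |Z − N| = 14.45.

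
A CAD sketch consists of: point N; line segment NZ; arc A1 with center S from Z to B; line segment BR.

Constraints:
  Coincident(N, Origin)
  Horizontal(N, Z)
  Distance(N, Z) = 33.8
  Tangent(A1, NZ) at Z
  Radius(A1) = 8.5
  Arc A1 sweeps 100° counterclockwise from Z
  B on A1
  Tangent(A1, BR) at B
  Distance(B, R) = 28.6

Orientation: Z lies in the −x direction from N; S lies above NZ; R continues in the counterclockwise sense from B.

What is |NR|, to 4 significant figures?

48.77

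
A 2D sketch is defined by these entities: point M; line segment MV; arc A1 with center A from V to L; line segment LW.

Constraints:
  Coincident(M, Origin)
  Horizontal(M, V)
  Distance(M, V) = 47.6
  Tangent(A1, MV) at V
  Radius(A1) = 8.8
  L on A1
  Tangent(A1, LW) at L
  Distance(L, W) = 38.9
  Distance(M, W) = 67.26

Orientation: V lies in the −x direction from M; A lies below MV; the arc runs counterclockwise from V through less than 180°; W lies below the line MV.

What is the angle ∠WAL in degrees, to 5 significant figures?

77.253°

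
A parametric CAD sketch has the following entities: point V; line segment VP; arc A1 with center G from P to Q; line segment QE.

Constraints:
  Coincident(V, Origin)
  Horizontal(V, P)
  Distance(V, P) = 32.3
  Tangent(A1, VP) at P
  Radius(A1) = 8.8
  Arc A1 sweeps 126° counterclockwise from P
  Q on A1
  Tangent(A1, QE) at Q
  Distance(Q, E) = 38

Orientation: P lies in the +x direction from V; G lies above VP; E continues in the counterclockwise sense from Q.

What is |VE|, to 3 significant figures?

47.9

On A1, P sits at bearing -90° from G; a 126° counterclockwise sweep puts Q at bearing 36°, so Q = G + 8.8·(cos 36°, sin 36°) = (39.4, 14.0). The tangent condition forces GQ to be normal to QE, so QE runs along (−sin 36°, cos 36°); with |QE| = 38.0, E = (17.1, 44.7). Then |VE| = |E − V| = 47.9.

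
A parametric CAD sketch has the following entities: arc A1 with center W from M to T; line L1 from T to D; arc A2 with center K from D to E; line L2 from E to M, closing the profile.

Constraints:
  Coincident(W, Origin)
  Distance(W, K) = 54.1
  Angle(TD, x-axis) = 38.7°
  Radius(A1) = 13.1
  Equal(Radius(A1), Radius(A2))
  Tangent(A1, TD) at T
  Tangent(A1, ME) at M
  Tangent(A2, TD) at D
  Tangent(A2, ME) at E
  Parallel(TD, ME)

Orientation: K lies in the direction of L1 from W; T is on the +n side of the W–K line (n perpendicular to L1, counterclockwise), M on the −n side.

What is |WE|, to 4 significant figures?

55.66

The slot axis is L1's direction at 38.7°, so u = (cos 38.7°, sin 38.7°) = (0.7804, 0.6252) and n = (−sin 38.7°, cos 38.7°) = (-0.6252, 0.7804). W is at the origin and K lies 54.1 along u from W, so K = 54.1·u = (42.22, 33.83). Tangency of A1 to both parallel lines with radius 13.1 puts T and M at W ± 13.1·n: T = (-8.191, 10.22), M = (8.191, -10.22). Equal radii place D and E the same way about K: D = K + 13.1·n = (34.03, 44.05), E = K − 13.1·n = (50.41, 23.60). Then |WE| = |E − W| = 55.66.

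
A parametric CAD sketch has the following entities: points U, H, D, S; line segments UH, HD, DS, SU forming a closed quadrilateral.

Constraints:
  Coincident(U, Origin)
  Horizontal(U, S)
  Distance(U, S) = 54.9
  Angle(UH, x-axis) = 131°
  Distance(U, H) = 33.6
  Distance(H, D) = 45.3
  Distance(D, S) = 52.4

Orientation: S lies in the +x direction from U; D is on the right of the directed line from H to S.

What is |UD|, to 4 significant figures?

12.42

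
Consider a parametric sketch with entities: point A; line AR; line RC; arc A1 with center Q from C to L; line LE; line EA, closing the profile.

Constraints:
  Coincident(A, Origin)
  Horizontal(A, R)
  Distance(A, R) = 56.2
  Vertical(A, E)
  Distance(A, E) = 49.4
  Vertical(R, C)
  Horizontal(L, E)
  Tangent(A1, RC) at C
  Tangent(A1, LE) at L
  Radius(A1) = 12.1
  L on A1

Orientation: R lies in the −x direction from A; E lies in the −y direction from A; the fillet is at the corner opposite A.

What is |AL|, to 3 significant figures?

66.2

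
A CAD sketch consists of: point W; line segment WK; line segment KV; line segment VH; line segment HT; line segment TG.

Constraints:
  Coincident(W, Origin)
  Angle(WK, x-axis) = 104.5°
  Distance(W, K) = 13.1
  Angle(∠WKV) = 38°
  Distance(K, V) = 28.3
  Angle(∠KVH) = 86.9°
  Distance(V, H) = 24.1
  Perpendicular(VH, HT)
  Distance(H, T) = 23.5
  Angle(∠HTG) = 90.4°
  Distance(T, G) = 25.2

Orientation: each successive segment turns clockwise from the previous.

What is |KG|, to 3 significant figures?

5.28

W is at the origin; WK runs at 104.5° with length 13.1, so K = (-3.28, 12.7). ∠WKV = 38.0° gives KV at -37.5° from the x-axis; with |KV| = 28.3, V = (19.2, -4.55). ∠KVH = 86.9° gives VH at -131° from the x-axis; with |VH| = 24.1, H = (3.49, -22.8). The perpendicularity gives HT at right angles to VH, so HT runs at 139°; with |HT| = 23.5, T = (-14.4, -7.55). ∠HTG = 90.4° gives TG at 49.8° from the x-axis; with |TG| = 25.2, G = (1.91, 11.7). Then |KG| = |G − K| = 5.28.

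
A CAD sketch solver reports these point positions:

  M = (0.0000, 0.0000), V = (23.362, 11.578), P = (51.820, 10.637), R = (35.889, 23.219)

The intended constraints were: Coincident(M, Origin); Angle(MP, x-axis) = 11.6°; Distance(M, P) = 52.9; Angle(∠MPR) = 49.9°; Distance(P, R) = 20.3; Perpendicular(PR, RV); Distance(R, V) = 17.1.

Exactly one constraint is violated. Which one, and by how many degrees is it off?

Perpendicular(PR, RV) — off by 8.80°.

M = (0.00, 0.00) ✓; MP at 11.60° ✓; |MP| = 52.90 ✓; ∠MPR = 49.90° ✓; |PR| = 20.30 ✓; ∠(PR, RV) = 81.20° ✗; |RV| = 17.10 ✓.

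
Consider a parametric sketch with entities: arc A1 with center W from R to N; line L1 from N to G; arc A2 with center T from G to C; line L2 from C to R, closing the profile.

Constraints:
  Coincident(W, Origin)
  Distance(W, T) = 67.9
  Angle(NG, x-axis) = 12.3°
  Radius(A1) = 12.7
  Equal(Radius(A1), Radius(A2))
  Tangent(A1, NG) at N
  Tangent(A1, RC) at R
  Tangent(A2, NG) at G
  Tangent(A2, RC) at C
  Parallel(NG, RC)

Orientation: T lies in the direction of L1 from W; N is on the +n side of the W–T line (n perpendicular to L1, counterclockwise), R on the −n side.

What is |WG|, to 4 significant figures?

69.08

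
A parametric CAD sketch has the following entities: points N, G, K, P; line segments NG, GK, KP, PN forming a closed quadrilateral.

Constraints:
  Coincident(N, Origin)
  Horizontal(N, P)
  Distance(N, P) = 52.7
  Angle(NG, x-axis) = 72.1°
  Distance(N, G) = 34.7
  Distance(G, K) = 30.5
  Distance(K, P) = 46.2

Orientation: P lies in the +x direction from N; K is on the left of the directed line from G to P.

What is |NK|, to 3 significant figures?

58.9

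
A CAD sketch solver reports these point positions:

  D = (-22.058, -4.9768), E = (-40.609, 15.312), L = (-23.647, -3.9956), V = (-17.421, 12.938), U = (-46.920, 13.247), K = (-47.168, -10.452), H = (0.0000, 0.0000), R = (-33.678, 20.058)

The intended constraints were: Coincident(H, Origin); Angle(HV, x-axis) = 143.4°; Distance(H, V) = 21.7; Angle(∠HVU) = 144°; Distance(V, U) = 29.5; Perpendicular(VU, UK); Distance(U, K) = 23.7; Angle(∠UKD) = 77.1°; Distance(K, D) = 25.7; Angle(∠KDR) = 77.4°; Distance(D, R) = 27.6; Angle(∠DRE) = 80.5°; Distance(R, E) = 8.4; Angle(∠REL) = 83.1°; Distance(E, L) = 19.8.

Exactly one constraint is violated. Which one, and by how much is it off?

Distance(E, L) = 19.8 — off by 5.90.

H = (0.00, 0.00) ✓; HV at 143.4° ✓; |HV| = 21.70 ✓; ∠HVU = 144.0° ✓; |VU| = 29.50 ✓; ∠(VU, UK) = 90.00° ✓; |UK| = 23.70 ✓; ∠UKD = 77.10° ✓; |KD| = 25.70 ✓; ∠KDR = 77.40° ✓; |DR| = 27.60 ✓; ∠DRE = 80.50° ✓; |RE| = 8.400 ✓; ∠REL = 83.10° ✓; |EL| = 25.70 ✗.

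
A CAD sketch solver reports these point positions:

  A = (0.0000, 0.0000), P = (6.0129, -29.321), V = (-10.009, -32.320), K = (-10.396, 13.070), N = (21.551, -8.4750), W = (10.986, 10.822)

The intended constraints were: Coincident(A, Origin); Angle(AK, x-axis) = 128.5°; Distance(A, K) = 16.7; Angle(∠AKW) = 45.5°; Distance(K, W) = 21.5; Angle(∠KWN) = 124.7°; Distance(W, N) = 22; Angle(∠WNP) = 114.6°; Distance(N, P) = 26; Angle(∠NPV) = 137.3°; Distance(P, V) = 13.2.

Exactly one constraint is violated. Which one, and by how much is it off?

Distance(P, V) = 13.2 — off by 3.10.

A = (0.00, 0.00) ✓; AK at 128.5° ✓; |AK| = 16.70 ✓; ∠AKW = 45.50° ✓; |KW| = 21.50 ✓; ∠KWN = 124.7° ✓; |WN| = 22.00 ✓; ∠WNP = 114.6° ✓; |NP| = 26.00 ✓; ∠NPV = 137.3° ✓; |PV| = 16.30 ✗.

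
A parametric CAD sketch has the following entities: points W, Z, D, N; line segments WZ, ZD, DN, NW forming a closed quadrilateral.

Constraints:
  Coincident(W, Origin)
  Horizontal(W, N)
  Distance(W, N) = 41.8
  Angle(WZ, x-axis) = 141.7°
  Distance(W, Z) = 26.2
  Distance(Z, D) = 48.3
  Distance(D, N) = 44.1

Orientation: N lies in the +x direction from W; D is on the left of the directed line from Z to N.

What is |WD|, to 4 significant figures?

45.00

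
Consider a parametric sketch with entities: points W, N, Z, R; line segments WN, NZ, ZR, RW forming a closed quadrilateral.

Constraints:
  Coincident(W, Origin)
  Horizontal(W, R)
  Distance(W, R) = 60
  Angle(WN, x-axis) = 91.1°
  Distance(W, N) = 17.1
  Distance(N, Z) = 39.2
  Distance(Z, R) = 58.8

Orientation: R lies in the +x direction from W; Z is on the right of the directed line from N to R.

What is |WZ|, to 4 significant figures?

22.34

Checks: |NZ| = 39.20 ✓; |ZR| = 58.80 ✓.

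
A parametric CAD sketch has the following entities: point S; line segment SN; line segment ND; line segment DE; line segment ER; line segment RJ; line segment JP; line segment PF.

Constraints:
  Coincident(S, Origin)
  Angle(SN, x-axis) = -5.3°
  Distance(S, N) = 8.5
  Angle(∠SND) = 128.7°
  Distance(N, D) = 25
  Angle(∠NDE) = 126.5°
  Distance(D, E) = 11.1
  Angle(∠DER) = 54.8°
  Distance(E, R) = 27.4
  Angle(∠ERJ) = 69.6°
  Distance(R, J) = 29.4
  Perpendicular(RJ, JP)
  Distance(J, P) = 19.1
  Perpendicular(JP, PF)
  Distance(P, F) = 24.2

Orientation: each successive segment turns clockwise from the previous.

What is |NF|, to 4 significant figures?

26.31

S is at the origin; SN runs at -5.3° with length 8.5, so N = (8.464, -0.7851). ∠SND = 128.7° gives ND at -56.60° from the x-axis; with |ND| = 25.0, D = (22.23, -21.66). ∠NDE = 126.5° gives DE at -110.1° from the x-axis; with |DE| = 11.1, E = (18.41, -32.08). ∠DER = 54.8° gives ER at 124.7° from the x-axis; with |ER| = 27.4, R = (2.813, -9.554). ∠ERJ = 69.6° gives RJ at 14.30° from the x-axis; with |RJ| = 29.4, J = (31.30, -2.292). RJ is perpendicular to JP, so JP runs at -75.70°; with |JP| = 19.1, P = (36.02, -20.80). JP ⟂ PF, so PF runs at -165.7°; with |PF| = 24.2, F = (12.57, -26.78). Then |NF| = |F − N| = 26.31.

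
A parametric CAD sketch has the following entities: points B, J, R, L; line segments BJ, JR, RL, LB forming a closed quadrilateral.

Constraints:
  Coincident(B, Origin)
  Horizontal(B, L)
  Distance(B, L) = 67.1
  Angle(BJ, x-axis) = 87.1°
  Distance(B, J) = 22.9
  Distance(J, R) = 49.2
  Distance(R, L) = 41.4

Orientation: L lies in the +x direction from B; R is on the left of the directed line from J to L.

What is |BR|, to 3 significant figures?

60.8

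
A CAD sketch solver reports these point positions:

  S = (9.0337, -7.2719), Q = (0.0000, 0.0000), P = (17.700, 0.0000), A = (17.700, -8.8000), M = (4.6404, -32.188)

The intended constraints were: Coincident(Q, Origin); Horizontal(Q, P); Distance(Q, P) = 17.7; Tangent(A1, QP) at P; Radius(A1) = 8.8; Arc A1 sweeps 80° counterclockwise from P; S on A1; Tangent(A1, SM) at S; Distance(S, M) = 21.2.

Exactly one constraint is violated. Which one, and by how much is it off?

Distance(S, M) = 21.2 — off by 4.10.

Q = (0.00, 0.00) ✓; Q.y = 0.00, P.y = 0.00 ✓; |QP| = 17.70 ✓; ∠(AP, PQ) = 90.00° ✓; |AP| = 8.800 ✓; bearing(A→S) − bearing(A→P) = 80.00° ✓; |AS| = 8.800 ✓; ∠(AS, SM) = 90.00° ✓; |SM| = 25.30 ✗.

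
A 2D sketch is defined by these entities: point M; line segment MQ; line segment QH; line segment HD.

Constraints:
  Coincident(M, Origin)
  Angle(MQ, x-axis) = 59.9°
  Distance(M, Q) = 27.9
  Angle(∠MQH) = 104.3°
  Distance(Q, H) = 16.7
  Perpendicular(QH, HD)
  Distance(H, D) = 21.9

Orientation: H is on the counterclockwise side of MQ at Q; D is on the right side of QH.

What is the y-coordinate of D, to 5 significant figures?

51.469

M is at the origin; MQ runs at 59.9° with length 27.9, so Q = 27.9·(cos 59.9°, sin 59.9°) = (13.992, 24.138). ∠MQH = 104.3°, so QH runs at 59.9° + (180° − 104.3°) = 135.60° from the x-axis; with |QH| = 16.7, H = Q + 16.7·(cos 135.60°, sin 135.60°) = (2.0605, 35.822). QH is perpendicular to HD; with |HD| = 21.9 on the right of QH, D = H + 21.9·(0.69966, 0.71447) = (17.383, 51.469). So D.y = 51.469.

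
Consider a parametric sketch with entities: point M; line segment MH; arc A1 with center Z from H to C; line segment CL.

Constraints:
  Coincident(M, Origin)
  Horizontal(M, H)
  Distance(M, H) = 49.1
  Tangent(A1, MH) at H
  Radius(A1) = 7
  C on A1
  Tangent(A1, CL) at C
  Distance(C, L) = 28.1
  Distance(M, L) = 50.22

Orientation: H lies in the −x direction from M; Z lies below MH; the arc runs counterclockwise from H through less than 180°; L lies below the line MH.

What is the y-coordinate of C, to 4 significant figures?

-11.29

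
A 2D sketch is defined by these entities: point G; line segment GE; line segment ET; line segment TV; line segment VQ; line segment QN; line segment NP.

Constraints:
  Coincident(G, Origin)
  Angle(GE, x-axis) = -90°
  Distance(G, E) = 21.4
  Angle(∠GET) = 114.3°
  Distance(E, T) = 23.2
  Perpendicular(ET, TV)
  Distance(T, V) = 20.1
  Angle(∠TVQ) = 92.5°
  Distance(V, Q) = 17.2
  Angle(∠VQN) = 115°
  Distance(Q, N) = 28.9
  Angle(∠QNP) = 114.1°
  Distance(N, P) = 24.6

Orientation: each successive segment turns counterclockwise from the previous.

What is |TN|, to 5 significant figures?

30.901

∠TVQ = 92.5° gives VQ at 153.20° from the x-axis; with |VQ| = 17.2, Q = (14.064, -4.8728). ∠VQN = 115.0° gives QN at -141.80° from the x-axis; with |QN| = 28.9, N = (-8.6477, -22.745). Then |TN| = |N − T| = 30.901.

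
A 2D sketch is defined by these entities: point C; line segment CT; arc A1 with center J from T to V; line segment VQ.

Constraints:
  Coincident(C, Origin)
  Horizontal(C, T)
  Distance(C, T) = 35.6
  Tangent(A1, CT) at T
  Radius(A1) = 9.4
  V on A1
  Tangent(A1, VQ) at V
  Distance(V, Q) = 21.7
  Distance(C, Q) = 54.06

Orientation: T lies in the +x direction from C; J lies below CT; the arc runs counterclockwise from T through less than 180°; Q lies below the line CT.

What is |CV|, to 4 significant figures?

32.94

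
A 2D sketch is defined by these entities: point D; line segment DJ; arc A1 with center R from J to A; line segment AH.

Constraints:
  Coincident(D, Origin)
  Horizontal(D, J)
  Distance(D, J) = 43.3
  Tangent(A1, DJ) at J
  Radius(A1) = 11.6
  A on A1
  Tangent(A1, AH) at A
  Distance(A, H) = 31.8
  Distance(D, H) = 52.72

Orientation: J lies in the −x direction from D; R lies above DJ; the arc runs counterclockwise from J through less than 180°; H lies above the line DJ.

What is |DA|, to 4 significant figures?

33.62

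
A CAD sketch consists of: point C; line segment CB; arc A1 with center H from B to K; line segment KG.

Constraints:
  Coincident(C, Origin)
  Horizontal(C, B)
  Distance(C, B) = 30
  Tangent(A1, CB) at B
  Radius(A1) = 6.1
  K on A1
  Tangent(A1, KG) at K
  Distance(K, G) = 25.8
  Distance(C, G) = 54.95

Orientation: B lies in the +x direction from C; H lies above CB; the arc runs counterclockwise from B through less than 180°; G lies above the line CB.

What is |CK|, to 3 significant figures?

35.2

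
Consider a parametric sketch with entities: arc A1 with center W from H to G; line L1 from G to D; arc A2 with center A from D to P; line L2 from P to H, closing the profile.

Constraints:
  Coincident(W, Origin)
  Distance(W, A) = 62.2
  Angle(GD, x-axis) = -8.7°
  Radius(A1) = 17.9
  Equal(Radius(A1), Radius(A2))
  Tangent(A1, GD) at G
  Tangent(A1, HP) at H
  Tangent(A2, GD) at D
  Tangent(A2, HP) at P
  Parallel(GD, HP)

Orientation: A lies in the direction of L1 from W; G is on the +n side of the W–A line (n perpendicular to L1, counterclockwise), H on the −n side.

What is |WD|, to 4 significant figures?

64.72

Tangency of A1 to both parallel lines with radius 17.9 puts G and H at W ± 17.9·n: G = (2.708, 17.69), H = (-2.708, -17.69). Equal radii place D and P the same way about A: D = A + 17.9·n = (64.19, 8.286), P = A − 17.9·n = (58.78, -27.10). Then |WD| = |D − W| = 64.72.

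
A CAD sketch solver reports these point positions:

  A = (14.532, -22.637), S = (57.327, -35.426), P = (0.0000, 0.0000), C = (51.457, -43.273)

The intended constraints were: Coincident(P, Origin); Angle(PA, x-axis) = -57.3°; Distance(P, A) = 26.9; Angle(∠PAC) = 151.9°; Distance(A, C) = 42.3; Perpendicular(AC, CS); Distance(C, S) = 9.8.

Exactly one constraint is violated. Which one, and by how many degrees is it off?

Perpendicular(AC, CS) — off by 7.60°.

P = (0.00, 0.00) ✓; PA at -57.30° ✓; |PA| = 26.90 ✓; ∠PAC = 151.9° ✓; |AC| = 42.30 ✓; ∠(AC, CS) = 82.40° ✗; |CS| = 9.800 ✓.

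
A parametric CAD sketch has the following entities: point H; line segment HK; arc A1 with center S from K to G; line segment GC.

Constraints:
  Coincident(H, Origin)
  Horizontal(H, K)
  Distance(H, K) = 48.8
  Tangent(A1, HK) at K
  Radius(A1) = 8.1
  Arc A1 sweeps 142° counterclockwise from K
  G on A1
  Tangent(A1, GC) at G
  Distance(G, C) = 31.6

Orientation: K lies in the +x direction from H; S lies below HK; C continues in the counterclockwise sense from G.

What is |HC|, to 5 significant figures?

76.638

On A1, K sits at bearing 90° from S; a 142° counterclockwise sweep puts G at bearing 232°, so G = S + 8.1·(cos 232°, sin 232°) = (43.813, -14.483). A1 meets GC tangentially, so SG is at right angles to GC, so GC runs along (−sin 232°, cos 232°); with |GC| = 31.6, C = (68.714, -33.938). Then |HC| = |C − H| = 76.638.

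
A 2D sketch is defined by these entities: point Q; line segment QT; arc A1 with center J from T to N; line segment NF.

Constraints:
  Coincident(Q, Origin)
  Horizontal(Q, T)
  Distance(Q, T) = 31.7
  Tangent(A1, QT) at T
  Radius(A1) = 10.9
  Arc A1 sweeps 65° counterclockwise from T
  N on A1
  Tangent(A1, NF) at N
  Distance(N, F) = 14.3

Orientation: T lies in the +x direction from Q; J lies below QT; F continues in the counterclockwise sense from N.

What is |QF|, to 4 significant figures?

24.89

Q is at the origin; QT is horizontal with |QT| = 31.7 and T on the +x side, so T = (31.70, 0.000). Tangency of A1 to QT means the radius JT is perpendicular to QT, so J = T + (0, -10.9) = (31.70, -10.90). On A1, T sits at bearing 90° from J; a 65° counterclockwise sweep puts N at bearing 155°, so N = J + 10.9·(cos 155°, sin 155°) = (21.82, -6.293). The tangent condition forces JN to be normal to NF, so NF runs along (−sin 155°, cos 155°); with |NF| = 14.3, F = (15.78, -19.25). Then |QF| = |F − Q| = 24.89.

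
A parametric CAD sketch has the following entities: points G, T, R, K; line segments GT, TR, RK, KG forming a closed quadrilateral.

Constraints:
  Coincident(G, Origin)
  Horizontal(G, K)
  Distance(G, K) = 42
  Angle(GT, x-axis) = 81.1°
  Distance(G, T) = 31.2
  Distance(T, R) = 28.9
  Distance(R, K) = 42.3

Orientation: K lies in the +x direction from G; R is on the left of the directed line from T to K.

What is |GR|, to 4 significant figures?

51.97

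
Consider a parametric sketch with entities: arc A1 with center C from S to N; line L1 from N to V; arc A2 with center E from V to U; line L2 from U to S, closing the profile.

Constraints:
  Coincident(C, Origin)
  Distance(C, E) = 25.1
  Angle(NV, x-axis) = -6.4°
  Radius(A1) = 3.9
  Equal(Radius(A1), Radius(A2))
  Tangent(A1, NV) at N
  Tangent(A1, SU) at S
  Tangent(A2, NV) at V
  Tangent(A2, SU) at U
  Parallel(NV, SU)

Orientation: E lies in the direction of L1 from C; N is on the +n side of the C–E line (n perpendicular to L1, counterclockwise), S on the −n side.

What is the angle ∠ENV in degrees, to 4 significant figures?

8.832°

Tangency of A1 to both parallel lines with radius 3.9 puts N and S at C ± 3.9·n: N = (0.4347, 3.876), S = (-0.4347, -3.876). Equal radii place V and U the same way about E: V = E + 3.9·n = (25.38, 1.078), U = E − 3.9·n = (24.51, -6.674). Then cos ∠ENV = NE·NV / (|NE||NV|), giving 8.832°.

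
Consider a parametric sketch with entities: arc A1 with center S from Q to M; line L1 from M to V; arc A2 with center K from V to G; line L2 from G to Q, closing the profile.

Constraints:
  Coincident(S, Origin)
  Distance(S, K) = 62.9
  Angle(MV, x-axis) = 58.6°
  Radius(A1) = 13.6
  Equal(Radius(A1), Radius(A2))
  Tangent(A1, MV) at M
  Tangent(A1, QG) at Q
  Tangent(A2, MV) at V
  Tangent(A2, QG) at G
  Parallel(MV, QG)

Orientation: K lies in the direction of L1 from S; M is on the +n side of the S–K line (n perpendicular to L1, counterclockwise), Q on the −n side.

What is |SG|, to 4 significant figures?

64.35

The slot axis is L1's direction at 58.6°, so u = (cos 58.6°, sin 58.6°) = (0.5210, 0.8536) and n = (−sin 58.6°, cos 58.6°) = (-0.8536, 0.5210). S is at the origin and K lies 62.9 along u from S, so K = 62.9·u = (32.77, 53.69). Tangency of A1 to both parallel lines with radius 13.6 puts M and Q at S ± 13.6·n: M = (-11.61, 7.086), Q = (11.61, -7.086). Equal radii place V and G the same way about K: V = K + 13.6·n = (21.16, 60.77), G = K − 13.6·n = (44.38, 46.60). Then |SG| = |G − S| = 64.35.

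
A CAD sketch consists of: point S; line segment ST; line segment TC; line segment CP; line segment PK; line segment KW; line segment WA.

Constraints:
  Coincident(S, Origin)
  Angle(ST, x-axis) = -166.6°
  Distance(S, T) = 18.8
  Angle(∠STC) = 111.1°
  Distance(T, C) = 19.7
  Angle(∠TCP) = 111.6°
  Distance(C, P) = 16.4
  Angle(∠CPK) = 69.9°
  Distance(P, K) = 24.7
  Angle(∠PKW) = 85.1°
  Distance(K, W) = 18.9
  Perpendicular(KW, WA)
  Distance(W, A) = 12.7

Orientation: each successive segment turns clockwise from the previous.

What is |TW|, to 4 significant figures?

3.678

S is at the origin; ST runs at -166.6° with length 18.8, so T = (-18.29, -4.357). ∠STC = 111.1° gives TC at 124.5° from the x-axis; with |TC| = 19.7, C = (-29.45, 11.88). ∠TCP = 111.6° gives CP at 56.10° from the x-axis; with |CP| = 16.4, P = (-20.30, 25.49). ∠CPK = 69.9° gives PK at -54.00° from the x-axis; with |PK| = 24.7, K = (-5.781, 5.508). ∠PKW = 85.1° gives KW at -148.9° from the x-axis; with |KW| = 18.9, W = (-21.96, -4.255). Then |TW| = |W − T| = 3.678.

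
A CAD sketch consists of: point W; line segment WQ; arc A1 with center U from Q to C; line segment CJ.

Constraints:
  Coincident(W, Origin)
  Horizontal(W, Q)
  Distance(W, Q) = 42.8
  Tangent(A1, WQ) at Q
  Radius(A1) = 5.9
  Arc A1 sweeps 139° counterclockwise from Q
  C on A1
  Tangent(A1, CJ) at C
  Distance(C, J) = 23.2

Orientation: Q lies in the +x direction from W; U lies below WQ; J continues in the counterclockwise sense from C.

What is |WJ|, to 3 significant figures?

62.0

W is at the origin; WQ is horizontal with |WQ| = 42.8 and Q on the +x side, so Q = (42.8, 0.00). Since A1 is tangent to WQ there, UQ ⟂ WQ, so U = Q + (0, -5.9) = (42.8, -5.90). On A1, Q sits at bearing 90° from U; a 139° counterclockwise sweep puts C at bearing 229°, so C = U + 5.9·(cos 229°, sin 229°) = (38.9, -10.4). Tangency of A1 to CJ means the radius UC is perpendicular to CJ, so CJ runs along (−sin 229°, cos 229°); with |CJ| = 23.2, J = (56.4, -25.6). Then |WJ| = |J − W| = 62.0.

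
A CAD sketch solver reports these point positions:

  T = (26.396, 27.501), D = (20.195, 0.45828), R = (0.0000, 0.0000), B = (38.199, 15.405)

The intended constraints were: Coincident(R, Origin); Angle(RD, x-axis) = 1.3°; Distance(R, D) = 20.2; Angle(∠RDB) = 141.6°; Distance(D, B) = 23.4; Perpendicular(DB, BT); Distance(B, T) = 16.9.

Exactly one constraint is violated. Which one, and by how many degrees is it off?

Perpendicular(DB, BT) — off by 4.60°.

R = (0.00, 0.00) ✓; RD at 1.300° ✓; |RD| = 20.20 ✓; ∠RDB = 141.6° ✓; |DB| = 23.40 ✓; ∠(DB, BT) = 94.60° ✗; |BT| = 16.90 ✓.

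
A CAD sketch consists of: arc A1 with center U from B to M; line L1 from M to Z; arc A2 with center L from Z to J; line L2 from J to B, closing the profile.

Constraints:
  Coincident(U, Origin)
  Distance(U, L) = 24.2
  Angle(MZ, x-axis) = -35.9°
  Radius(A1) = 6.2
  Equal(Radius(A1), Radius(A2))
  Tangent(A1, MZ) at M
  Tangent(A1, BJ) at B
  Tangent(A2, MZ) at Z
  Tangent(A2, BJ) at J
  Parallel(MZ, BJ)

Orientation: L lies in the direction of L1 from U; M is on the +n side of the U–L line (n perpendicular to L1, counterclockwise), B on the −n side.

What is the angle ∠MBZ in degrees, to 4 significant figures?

62.87°

The slot axis is L1's direction at -35.9°, so u = (cos -35.9°, sin -35.9°) = (0.8100, -0.5864) and n = (−sin -35.9°, cos -35.9°) = (0.5864, 0.8100). U is at the origin and L lies 24.2 along u from U, so L = 24.2·u = (19.60, -14.19). Tangency of A1 to both parallel lines with radius 6.2 puts M and B at U ± 6.2·n: M = (3.636, 5.022), B = (-3.636, -5.022). Equal radii place Z and J the same way about L: Z = L + 6.2·n = (23.24, -9.168), J = L − 6.2·n = (15.97, -19.21). Then cos ∠MBZ = BM·BZ / (|BM||BZ|), giving 62.87°.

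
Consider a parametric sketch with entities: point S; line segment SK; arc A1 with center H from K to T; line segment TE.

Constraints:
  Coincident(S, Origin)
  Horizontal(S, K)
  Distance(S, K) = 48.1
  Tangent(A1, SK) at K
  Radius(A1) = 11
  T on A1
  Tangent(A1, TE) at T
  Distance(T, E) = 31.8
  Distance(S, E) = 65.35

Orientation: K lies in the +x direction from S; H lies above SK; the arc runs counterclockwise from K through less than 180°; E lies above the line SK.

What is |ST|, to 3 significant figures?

60.3

Checks: ∠(HK, KS) = 90.00° ✓; |HT| = 11.00 ✓; ∠(HT, TE) = 90.00° ✓; |TE| = 31.80 ✓; |SE| = 65.35 ✓.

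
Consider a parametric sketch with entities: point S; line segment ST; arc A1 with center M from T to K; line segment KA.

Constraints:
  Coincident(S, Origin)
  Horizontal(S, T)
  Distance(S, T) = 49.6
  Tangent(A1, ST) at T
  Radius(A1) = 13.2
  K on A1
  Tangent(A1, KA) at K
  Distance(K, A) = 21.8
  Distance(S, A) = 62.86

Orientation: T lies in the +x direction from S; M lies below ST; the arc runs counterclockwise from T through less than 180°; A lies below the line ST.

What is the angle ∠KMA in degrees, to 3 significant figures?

58.8°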